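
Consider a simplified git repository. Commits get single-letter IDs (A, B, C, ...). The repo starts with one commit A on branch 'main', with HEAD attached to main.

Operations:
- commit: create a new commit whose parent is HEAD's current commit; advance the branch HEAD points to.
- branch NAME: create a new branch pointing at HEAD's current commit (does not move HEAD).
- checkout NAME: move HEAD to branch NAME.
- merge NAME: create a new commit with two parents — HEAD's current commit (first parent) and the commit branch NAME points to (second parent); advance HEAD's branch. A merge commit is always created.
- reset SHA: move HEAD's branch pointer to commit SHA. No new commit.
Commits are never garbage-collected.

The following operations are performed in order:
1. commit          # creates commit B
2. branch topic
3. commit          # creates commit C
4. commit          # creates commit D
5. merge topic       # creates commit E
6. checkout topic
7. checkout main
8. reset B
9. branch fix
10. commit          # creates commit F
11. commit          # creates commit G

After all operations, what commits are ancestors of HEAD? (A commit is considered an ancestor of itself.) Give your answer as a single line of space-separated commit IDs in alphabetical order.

Answer: A B F G

Derivation:
After op 1 (commit): HEAD=main@B [main=B]
After op 2 (branch): HEAD=main@B [main=B topic=B]
After op 3 (commit): HEAD=main@C [main=C topic=B]
After op 4 (commit): HEAD=main@D [main=D topic=B]
After op 5 (merge): HEAD=main@E [main=E topic=B]
After op 6 (checkout): HEAD=topic@B [main=E topic=B]
After op 7 (checkout): HEAD=main@E [main=E topic=B]
After op 8 (reset): HEAD=main@B [main=B topic=B]
After op 9 (branch): HEAD=main@B [fix=B main=B topic=B]
After op 10 (commit): HEAD=main@F [fix=B main=F topic=B]
After op 11 (commit): HEAD=main@G [fix=B main=G topic=B]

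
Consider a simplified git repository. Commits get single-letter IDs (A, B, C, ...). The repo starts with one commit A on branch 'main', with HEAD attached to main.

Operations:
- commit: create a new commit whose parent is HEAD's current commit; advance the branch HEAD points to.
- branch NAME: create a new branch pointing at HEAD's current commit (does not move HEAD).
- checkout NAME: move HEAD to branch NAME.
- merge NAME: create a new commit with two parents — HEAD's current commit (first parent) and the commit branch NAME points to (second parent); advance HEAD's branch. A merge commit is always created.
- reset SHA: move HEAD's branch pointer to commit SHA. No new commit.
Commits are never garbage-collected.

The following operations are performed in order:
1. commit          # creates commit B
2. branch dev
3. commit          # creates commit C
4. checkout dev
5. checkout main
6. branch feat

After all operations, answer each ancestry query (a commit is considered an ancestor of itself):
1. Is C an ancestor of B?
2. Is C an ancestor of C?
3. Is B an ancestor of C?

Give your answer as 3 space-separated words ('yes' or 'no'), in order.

Answer: no yes yes

Derivation:
After op 1 (commit): HEAD=main@B [main=B]
After op 2 (branch): HEAD=main@B [dev=B main=B]
After op 3 (commit): HEAD=main@C [dev=B main=C]
After op 4 (checkout): HEAD=dev@B [dev=B main=C]
After op 5 (checkout): HEAD=main@C [dev=B main=C]
After op 6 (branch): HEAD=main@C [dev=B feat=C main=C]
ancestors(B) = {A,B}; C in? no
ancestors(C) = {A,B,C}; C in? yes
ancestors(C) = {A,B,C}; B in? yes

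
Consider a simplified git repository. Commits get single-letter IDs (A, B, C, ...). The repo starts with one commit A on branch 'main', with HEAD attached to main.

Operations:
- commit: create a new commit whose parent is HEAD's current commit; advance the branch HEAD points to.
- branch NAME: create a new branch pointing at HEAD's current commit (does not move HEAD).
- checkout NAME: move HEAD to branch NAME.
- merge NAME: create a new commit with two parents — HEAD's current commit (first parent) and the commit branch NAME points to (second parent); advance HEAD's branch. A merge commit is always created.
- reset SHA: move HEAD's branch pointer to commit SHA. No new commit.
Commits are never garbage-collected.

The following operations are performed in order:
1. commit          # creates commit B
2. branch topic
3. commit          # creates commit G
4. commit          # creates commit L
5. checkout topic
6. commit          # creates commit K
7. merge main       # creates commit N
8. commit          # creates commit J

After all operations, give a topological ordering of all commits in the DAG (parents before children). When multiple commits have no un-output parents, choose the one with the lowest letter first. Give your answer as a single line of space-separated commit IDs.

After op 1 (commit): HEAD=main@B [main=B]
After op 2 (branch): HEAD=main@B [main=B topic=B]
After op 3 (commit): HEAD=main@G [main=G topic=B]
After op 4 (commit): HEAD=main@L [main=L topic=B]
After op 5 (checkout): HEAD=topic@B [main=L topic=B]
After op 6 (commit): HEAD=topic@K [main=L topic=K]
After op 7 (merge): HEAD=topic@N [main=L topic=N]
After op 8 (commit): HEAD=topic@J [main=L topic=J]
commit A: parents=[]
commit B: parents=['A']
commit G: parents=['B']
commit J: parents=['N']
commit K: parents=['B']
commit L: parents=['G']
commit N: parents=['K', 'L']

Answer: A B G K L N J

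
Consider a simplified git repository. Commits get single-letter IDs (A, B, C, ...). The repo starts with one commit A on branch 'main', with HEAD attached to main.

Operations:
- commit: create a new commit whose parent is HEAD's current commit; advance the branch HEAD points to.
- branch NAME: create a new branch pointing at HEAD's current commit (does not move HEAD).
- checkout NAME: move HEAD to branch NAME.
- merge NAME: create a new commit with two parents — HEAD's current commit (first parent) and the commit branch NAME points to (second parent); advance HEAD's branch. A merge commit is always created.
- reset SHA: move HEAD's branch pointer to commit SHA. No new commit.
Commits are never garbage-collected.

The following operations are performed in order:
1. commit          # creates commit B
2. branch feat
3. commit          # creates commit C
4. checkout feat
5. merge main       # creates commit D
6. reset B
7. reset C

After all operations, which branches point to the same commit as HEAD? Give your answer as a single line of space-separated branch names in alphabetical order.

Answer: feat main

Derivation:
After op 1 (commit): HEAD=main@B [main=B]
After op 2 (branch): HEAD=main@B [feat=B main=B]
After op 3 (commit): HEAD=main@C [feat=B main=C]
After op 4 (checkout): HEAD=feat@B [feat=B main=C]
After op 5 (merge): HEAD=feat@D [feat=D main=C]
After op 6 (reset): HEAD=feat@B [feat=B main=C]
After op 7 (reset): HEAD=feat@C [feat=C main=C]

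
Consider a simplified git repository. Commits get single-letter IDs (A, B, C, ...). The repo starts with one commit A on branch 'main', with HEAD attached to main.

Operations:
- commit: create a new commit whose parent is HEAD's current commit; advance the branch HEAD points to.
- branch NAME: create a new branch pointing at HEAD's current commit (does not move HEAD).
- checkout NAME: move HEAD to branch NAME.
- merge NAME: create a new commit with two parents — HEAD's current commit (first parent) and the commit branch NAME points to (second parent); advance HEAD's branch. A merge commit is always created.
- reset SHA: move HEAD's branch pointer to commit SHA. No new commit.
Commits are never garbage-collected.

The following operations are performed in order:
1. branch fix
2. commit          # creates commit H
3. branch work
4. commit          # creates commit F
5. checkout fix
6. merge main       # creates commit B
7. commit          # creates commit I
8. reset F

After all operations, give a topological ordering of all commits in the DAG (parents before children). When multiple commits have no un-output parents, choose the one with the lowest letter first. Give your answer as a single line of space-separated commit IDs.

Answer: A H F B I

Derivation:
After op 1 (branch): HEAD=main@A [fix=A main=A]
After op 2 (commit): HEAD=main@H [fix=A main=H]
After op 3 (branch): HEAD=main@H [fix=A main=H work=H]
After op 4 (commit): HEAD=main@F [fix=A main=F work=H]
After op 5 (checkout): HEAD=fix@A [fix=A main=F work=H]
After op 6 (merge): HEAD=fix@B [fix=B main=F work=H]
After op 7 (commit): HEAD=fix@I [fix=I main=F work=H]
After op 8 (reset): HEAD=fix@F [fix=F main=F work=H]
commit A: parents=[]
commit B: parents=['A', 'F']
commit F: parents=['H']
commit H: parents=['A']
commit I: parents=['B']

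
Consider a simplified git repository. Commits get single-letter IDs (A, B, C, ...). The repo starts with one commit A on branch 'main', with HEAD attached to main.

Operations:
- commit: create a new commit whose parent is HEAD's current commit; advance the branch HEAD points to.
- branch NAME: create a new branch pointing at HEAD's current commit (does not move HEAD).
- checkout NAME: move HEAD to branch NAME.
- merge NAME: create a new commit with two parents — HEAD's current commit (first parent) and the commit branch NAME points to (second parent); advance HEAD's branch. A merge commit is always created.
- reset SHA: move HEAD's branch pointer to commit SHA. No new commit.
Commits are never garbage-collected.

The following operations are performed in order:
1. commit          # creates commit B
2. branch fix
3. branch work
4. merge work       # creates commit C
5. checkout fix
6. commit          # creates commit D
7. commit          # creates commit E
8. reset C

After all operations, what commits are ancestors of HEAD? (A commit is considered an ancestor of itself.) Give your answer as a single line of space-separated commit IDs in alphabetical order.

Answer: A B C

Derivation:
After op 1 (commit): HEAD=main@B [main=B]
After op 2 (branch): HEAD=main@B [fix=B main=B]
After op 3 (branch): HEAD=main@B [fix=B main=B work=B]
After op 4 (merge): HEAD=main@C [fix=B main=C work=B]
After op 5 (checkout): HEAD=fix@B [fix=B main=C work=B]
After op 6 (commit): HEAD=fix@D [fix=D main=C work=B]
After op 7 (commit): HEAD=fix@E [fix=E main=C work=B]
After op 8 (reset): HEAD=fix@C [fix=C main=C work=B]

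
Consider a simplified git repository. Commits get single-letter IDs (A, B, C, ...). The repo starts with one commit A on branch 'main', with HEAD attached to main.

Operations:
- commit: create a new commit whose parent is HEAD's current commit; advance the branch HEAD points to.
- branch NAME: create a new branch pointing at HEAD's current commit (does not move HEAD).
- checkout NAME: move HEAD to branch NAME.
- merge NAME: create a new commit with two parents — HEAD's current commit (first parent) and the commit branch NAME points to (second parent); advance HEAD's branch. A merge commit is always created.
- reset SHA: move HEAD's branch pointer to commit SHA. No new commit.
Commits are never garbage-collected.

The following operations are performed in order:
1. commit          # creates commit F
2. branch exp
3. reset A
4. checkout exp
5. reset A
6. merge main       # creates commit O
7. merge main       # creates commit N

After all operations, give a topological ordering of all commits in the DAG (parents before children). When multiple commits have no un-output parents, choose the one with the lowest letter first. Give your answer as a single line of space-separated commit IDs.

After op 1 (commit): HEAD=main@F [main=F]
After op 2 (branch): HEAD=main@F [exp=F main=F]
After op 3 (reset): HEAD=main@A [exp=F main=A]
After op 4 (checkout): HEAD=exp@F [exp=F main=A]
After op 5 (reset): HEAD=exp@A [exp=A main=A]
After op 6 (merge): HEAD=exp@O [exp=O main=A]
After op 7 (merge): HEAD=exp@N [exp=N main=A]
commit A: parents=[]
commit F: parents=['A']
commit N: parents=['O', 'A']
commit O: parents=['A', 'A']

Answer: A F O N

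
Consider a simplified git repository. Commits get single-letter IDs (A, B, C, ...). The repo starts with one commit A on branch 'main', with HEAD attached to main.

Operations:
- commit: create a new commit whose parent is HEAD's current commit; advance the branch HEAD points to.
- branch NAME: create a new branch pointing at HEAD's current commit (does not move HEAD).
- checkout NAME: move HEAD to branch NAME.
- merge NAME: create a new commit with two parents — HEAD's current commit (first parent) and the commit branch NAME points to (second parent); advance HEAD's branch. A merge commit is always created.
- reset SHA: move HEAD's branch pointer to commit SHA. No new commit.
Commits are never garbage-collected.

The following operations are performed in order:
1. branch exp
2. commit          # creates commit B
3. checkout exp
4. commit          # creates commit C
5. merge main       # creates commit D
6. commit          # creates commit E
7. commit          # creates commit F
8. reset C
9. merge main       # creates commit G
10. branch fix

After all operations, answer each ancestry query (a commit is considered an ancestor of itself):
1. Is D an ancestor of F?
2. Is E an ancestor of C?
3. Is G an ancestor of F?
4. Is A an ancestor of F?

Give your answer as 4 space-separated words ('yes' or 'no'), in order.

Answer: yes no no yes

Derivation:
After op 1 (branch): HEAD=main@A [exp=A main=A]
After op 2 (commit): HEAD=main@B [exp=A main=B]
After op 3 (checkout): HEAD=exp@A [exp=A main=B]
After op 4 (commit): HEAD=exp@C [exp=C main=B]
After op 5 (merge): HEAD=exp@D [exp=D main=B]
After op 6 (commit): HEAD=exp@E [exp=E main=B]
After op 7 (commit): HEAD=exp@F [exp=F main=B]
After op 8 (reset): HEAD=exp@C [exp=C main=B]
After op 9 (merge): HEAD=exp@G [exp=G main=B]
After op 10 (branch): HEAD=exp@G [exp=G fix=G main=B]
ancestors(F) = {A,B,C,D,E,F}; D in? yes
ancestors(C) = {A,C}; E in? no
ancestors(F) = {A,B,C,D,E,F}; G in? no
ancestors(F) = {A,B,C,D,E,F}; A in? yes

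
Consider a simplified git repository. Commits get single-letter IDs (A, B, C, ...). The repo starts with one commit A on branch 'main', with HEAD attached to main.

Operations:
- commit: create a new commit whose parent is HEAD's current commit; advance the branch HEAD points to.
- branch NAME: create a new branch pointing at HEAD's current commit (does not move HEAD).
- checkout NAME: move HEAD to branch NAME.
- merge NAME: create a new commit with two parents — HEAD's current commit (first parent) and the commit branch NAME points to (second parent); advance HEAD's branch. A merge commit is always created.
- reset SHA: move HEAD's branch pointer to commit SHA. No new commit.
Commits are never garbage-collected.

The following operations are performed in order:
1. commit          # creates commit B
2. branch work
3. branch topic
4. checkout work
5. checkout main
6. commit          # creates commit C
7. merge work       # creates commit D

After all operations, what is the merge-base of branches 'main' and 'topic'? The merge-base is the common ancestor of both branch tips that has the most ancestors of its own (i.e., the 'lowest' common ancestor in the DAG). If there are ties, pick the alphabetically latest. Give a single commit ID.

After op 1 (commit): HEAD=main@B [main=B]
After op 2 (branch): HEAD=main@B [main=B work=B]
After op 3 (branch): HEAD=main@B [main=B topic=B work=B]
After op 4 (checkout): HEAD=work@B [main=B topic=B work=B]
After op 5 (checkout): HEAD=main@B [main=B topic=B work=B]
After op 6 (commit): HEAD=main@C [main=C topic=B work=B]
After op 7 (merge): HEAD=main@D [main=D topic=B work=B]
ancestors(main=D): ['A', 'B', 'C', 'D']
ancestors(topic=B): ['A', 'B']
common: ['A', 'B']

Answer: B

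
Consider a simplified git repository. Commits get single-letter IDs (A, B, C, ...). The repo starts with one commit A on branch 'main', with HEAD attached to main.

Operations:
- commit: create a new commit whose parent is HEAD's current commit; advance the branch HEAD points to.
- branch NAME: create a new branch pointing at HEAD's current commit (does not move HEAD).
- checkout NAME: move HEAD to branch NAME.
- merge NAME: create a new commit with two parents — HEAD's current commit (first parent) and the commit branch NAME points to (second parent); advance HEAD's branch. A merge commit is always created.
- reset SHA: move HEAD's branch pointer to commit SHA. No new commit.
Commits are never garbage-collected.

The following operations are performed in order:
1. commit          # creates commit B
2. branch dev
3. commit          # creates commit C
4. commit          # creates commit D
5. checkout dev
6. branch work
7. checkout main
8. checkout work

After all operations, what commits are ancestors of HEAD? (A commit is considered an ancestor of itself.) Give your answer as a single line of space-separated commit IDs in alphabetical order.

After op 1 (commit): HEAD=main@B [main=B]
After op 2 (branch): HEAD=main@B [dev=B main=B]
After op 3 (commit): HEAD=main@C [dev=B main=C]
After op 4 (commit): HEAD=main@D [dev=B main=D]
After op 5 (checkout): HEAD=dev@B [dev=B main=D]
After op 6 (branch): HEAD=dev@B [dev=B main=D work=B]
After op 7 (checkout): HEAD=main@D [dev=B main=D work=B]
After op 8 (checkout): HEAD=work@B [dev=B main=D work=B]

Answer: A B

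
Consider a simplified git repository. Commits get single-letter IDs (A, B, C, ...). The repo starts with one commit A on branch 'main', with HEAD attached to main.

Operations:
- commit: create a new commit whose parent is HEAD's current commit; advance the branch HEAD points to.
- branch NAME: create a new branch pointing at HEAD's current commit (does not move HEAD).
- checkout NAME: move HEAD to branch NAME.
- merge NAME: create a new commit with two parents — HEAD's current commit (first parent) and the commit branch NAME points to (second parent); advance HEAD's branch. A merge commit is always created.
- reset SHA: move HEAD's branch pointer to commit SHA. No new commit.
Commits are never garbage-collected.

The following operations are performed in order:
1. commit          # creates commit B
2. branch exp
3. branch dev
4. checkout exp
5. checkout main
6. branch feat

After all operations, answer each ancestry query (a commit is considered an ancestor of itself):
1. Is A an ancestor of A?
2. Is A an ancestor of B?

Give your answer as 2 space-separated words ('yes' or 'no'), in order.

After op 1 (commit): HEAD=main@B [main=B]
After op 2 (branch): HEAD=main@B [exp=B main=B]
After op 3 (branch): HEAD=main@B [dev=B exp=B main=B]
After op 4 (checkout): HEAD=exp@B [dev=B exp=B main=B]
After op 5 (checkout): HEAD=main@B [dev=B exp=B main=B]
After op 6 (branch): HEAD=main@B [dev=B exp=B feat=B main=B]
ancestors(A) = {A}; A in? yes
ancestors(B) = {A,B}; A in? yes

Answer: yes yes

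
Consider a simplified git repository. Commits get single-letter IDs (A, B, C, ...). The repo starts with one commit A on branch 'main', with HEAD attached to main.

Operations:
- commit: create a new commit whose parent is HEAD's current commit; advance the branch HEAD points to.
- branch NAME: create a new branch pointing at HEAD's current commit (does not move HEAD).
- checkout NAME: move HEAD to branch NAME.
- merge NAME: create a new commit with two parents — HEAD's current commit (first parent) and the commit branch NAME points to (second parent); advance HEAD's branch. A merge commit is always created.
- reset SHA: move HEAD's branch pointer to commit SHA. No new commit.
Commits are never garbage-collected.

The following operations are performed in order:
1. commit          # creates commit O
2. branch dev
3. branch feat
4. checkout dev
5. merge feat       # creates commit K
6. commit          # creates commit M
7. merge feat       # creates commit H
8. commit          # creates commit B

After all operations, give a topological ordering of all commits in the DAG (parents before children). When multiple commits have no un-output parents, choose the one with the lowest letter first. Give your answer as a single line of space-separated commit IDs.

After op 1 (commit): HEAD=main@O [main=O]
After op 2 (branch): HEAD=main@O [dev=O main=O]
After op 3 (branch): HEAD=main@O [dev=O feat=O main=O]
After op 4 (checkout): HEAD=dev@O [dev=O feat=O main=O]
After op 5 (merge): HEAD=dev@K [dev=K feat=O main=O]
After op 6 (commit): HEAD=dev@M [dev=M feat=O main=O]
After op 7 (merge): HEAD=dev@H [dev=H feat=O main=O]
After op 8 (commit): HEAD=dev@B [dev=B feat=O main=O]
commit A: parents=[]
commit B: parents=['H']
commit H: parents=['M', 'O']
commit K: parents=['O', 'O']
commit M: parents=['K']
commit O: parents=['A']

Answer: A O K M H B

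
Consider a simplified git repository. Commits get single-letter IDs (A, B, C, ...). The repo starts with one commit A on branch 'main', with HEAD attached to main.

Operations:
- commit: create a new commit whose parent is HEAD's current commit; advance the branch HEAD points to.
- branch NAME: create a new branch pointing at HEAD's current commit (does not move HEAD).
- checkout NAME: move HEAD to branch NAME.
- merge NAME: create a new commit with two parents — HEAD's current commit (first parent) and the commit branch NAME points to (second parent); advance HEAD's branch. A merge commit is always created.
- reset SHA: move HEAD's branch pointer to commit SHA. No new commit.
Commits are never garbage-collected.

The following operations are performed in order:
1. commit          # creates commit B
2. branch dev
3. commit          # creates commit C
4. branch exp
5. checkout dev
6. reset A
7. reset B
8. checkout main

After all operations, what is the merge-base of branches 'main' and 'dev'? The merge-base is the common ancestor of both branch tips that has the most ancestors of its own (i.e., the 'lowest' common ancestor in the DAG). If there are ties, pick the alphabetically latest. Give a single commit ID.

After op 1 (commit): HEAD=main@B [main=B]
After op 2 (branch): HEAD=main@B [dev=B main=B]
After op 3 (commit): HEAD=main@C [dev=B main=C]
After op 4 (branch): HEAD=main@C [dev=B exp=C main=C]
After op 5 (checkout): HEAD=dev@B [dev=B exp=C main=C]
After op 6 (reset): HEAD=dev@A [dev=A exp=C main=C]
After op 7 (reset): HEAD=dev@B [dev=B exp=C main=C]
After op 8 (checkout): HEAD=main@C [dev=B exp=C main=C]
ancestors(main=C): ['A', 'B', 'C']
ancestors(dev=B): ['A', 'B']
common: ['A', 'B']

Answer: B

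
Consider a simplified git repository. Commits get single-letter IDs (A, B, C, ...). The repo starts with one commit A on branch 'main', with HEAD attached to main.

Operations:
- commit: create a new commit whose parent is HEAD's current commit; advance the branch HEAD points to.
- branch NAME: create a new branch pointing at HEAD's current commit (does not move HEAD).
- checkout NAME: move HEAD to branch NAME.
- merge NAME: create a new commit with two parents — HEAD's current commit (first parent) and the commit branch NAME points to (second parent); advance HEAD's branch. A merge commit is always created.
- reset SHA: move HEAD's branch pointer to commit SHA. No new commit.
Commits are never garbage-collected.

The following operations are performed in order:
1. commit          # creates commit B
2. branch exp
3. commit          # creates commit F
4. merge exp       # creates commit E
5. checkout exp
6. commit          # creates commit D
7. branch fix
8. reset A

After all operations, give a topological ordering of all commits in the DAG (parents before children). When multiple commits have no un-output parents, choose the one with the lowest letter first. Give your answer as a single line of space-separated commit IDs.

After op 1 (commit): HEAD=main@B [main=B]
After op 2 (branch): HEAD=main@B [exp=B main=B]
After op 3 (commit): HEAD=main@F [exp=B main=F]
After op 4 (merge): HEAD=main@E [exp=B main=E]
After op 5 (checkout): HEAD=exp@B [exp=B main=E]
After op 6 (commit): HEAD=exp@D [exp=D main=E]
After op 7 (branch): HEAD=exp@D [exp=D fix=D main=E]
After op 8 (reset): HEAD=exp@A [exp=A fix=D main=E]
commit A: parents=[]
commit B: parents=['A']
commit D: parents=['B']
commit E: parents=['F', 'B']
commit F: parents=['B']

Answer: A B D F E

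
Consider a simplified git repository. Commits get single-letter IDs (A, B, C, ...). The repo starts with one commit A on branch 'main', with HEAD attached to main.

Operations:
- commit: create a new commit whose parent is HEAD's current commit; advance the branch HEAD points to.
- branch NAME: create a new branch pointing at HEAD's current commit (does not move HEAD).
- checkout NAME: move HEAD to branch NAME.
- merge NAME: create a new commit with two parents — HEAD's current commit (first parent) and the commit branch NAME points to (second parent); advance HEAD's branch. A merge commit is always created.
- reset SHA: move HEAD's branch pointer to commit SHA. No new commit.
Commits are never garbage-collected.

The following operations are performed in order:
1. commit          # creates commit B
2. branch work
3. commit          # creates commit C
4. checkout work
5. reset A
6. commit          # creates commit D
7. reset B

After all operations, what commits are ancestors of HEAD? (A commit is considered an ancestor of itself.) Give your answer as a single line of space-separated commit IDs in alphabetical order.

After op 1 (commit): HEAD=main@B [main=B]
After op 2 (branch): HEAD=main@B [main=B work=B]
After op 3 (commit): HEAD=main@C [main=C work=B]
After op 4 (checkout): HEAD=work@B [main=C work=B]
After op 5 (reset): HEAD=work@A [main=C work=A]
After op 6 (commit): HEAD=work@D [main=C work=D]
After op 7 (reset): HEAD=work@B [main=C work=B]

Answer: A B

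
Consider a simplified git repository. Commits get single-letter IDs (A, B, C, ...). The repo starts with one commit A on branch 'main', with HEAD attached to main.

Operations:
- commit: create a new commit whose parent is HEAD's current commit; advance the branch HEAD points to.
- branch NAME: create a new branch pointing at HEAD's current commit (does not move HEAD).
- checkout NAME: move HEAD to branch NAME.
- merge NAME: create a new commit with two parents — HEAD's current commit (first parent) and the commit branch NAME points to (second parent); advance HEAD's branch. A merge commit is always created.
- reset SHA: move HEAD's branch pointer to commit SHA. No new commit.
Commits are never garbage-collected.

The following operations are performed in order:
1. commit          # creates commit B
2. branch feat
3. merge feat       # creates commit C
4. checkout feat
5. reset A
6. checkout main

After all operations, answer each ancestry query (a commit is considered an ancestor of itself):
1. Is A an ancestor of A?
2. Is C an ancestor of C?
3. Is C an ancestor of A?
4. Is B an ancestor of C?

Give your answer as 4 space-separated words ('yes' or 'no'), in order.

Answer: yes yes no yes

Derivation:
After op 1 (commit): HEAD=main@B [main=B]
After op 2 (branch): HEAD=main@B [feat=B main=B]
After op 3 (merge): HEAD=main@C [feat=B main=C]
After op 4 (checkout): HEAD=feat@B [feat=B main=C]
After op 5 (reset): HEAD=feat@A [feat=A main=C]
After op 6 (checkout): HEAD=main@C [feat=A main=C]
ancestors(A) = {A}; A in? yes
ancestors(C) = {A,B,C}; C in? yes
ancestors(A) = {A}; C in? no
ancestors(C) = {A,B,C}; B in? yes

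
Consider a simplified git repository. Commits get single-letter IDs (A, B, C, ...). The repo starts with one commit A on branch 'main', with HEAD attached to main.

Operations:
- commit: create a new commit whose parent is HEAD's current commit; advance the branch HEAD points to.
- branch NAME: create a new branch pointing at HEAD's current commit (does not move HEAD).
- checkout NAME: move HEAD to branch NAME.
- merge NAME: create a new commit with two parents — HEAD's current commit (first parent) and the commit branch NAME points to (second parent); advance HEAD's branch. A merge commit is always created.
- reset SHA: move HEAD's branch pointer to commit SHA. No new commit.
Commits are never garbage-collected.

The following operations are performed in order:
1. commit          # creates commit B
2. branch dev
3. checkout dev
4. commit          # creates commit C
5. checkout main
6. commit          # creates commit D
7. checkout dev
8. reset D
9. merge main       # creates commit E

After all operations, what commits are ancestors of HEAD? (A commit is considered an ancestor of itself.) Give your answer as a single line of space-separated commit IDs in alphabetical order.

After op 1 (commit): HEAD=main@B [main=B]
After op 2 (branch): HEAD=main@B [dev=B main=B]
After op 3 (checkout): HEAD=dev@B [dev=B main=B]
After op 4 (commit): HEAD=dev@C [dev=C main=B]
After op 5 (checkout): HEAD=main@B [dev=C main=B]
After op 6 (commit): HEAD=main@D [dev=C main=D]
After op 7 (checkout): HEAD=dev@C [dev=C main=D]
After op 8 (reset): HEAD=dev@D [dev=D main=D]
After op 9 (merge): HEAD=dev@E [dev=E main=D]

Answer: A B D E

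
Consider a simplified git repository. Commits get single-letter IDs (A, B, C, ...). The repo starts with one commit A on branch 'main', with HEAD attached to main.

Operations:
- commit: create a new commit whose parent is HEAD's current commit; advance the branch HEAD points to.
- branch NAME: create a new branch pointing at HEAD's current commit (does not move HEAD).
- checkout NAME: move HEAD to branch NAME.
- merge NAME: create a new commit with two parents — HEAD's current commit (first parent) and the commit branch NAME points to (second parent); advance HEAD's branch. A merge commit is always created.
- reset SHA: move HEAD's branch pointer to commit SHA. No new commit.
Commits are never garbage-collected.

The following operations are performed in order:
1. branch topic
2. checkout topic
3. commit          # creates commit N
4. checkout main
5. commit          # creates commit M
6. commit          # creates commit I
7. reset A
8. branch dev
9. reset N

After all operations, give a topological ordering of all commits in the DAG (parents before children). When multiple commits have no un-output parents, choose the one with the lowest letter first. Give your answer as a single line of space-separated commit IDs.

After op 1 (branch): HEAD=main@A [main=A topic=A]
After op 2 (checkout): HEAD=topic@A [main=A topic=A]
After op 3 (commit): HEAD=topic@N [main=A topic=N]
After op 4 (checkout): HEAD=main@A [main=A topic=N]
After op 5 (commit): HEAD=main@M [main=M topic=N]
After op 6 (commit): HEAD=main@I [main=I topic=N]
After op 7 (reset): HEAD=main@A [main=A topic=N]
After op 8 (branch): HEAD=main@A [dev=A main=A topic=N]
After op 9 (reset): HEAD=main@N [dev=A main=N topic=N]
commit A: parents=[]
commit I: parents=['M']
commit M: parents=['A']
commit N: parents=['A']

Answer: A M I N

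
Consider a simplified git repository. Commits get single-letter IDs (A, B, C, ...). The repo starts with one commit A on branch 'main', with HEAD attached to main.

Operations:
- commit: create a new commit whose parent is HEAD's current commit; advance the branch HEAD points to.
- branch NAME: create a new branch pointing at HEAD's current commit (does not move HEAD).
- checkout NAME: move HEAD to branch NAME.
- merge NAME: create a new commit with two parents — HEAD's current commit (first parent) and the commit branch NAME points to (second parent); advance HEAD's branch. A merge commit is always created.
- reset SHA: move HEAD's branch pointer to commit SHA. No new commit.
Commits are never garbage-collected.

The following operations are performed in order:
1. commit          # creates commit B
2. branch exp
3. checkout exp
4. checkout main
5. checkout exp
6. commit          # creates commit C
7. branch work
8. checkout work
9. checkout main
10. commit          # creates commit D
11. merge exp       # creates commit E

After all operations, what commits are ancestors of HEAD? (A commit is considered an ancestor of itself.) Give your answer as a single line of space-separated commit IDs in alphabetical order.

Answer: A B C D E

Derivation:
After op 1 (commit): HEAD=main@B [main=B]
After op 2 (branch): HEAD=main@B [exp=B main=B]
After op 3 (checkout): HEAD=exp@B [exp=B main=B]
After op 4 (checkout): HEAD=main@B [exp=B main=B]
After op 5 (checkout): HEAD=exp@B [exp=B main=B]
After op 6 (commit): HEAD=exp@C [exp=C main=B]
After op 7 (branch): HEAD=exp@C [exp=C main=B work=C]
After op 8 (checkout): HEAD=work@C [exp=C main=B work=C]
After op 9 (checkout): HEAD=main@B [exp=C main=B work=C]
After op 10 (commit): HEAD=main@D [exp=C main=D work=C]
After op 11 (merge): HEAD=main@E [exp=C main=E work=C]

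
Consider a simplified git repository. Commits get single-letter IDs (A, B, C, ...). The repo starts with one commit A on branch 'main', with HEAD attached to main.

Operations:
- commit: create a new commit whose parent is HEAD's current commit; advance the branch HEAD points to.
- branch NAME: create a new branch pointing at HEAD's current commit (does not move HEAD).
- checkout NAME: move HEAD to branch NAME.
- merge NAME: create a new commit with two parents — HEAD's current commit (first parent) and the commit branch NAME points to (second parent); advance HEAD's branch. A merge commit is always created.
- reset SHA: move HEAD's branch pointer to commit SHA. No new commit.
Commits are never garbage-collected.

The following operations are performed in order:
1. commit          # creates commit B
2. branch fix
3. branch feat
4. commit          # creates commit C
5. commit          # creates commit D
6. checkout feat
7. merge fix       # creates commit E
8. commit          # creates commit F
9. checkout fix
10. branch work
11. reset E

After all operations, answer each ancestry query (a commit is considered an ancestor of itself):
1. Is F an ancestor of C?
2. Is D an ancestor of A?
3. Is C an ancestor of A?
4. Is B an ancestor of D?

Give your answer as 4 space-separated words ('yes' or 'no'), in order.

Answer: no no no yes

Derivation:
After op 1 (commit): HEAD=main@B [main=B]
After op 2 (branch): HEAD=main@B [fix=B main=B]
After op 3 (branch): HEAD=main@B [feat=B fix=B main=B]
After op 4 (commit): HEAD=main@C [feat=B fix=B main=C]
After op 5 (commit): HEAD=main@D [feat=B fix=B main=D]
After op 6 (checkout): HEAD=feat@B [feat=B fix=B main=D]
After op 7 (merge): HEAD=feat@E [feat=E fix=B main=D]
After op 8 (commit): HEAD=feat@F [feat=F fix=B main=D]
After op 9 (checkout): HEAD=fix@B [feat=F fix=B main=D]
After op 10 (branch): HEAD=fix@B [feat=F fix=B main=D work=B]
After op 11 (reset): HEAD=fix@E [feat=F fix=E main=D work=B]
ancestors(C) = {A,B,C}; F in? no
ancestors(A) = {A}; D in? no
ancestors(A) = {A}; C in? no
ancestors(D) = {A,B,C,D}; B in? yes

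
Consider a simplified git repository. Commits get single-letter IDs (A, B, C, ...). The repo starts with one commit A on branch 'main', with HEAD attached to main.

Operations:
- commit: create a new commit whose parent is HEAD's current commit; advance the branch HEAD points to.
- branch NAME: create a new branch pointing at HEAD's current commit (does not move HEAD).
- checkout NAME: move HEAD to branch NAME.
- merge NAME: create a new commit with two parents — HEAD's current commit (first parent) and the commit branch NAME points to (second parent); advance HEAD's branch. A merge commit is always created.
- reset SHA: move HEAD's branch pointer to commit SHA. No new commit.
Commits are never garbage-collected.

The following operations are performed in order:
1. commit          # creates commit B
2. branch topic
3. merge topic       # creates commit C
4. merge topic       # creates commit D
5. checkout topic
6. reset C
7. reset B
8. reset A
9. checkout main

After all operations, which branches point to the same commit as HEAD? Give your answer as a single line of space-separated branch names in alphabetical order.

Answer: main

Derivation:
After op 1 (commit): HEAD=main@B [main=B]
After op 2 (branch): HEAD=main@B [main=B topic=B]
After op 3 (merge): HEAD=main@C [main=C topic=B]
After op 4 (merge): HEAD=main@D [main=D topic=B]
After op 5 (checkout): HEAD=topic@B [main=D topic=B]
After op 6 (reset): HEAD=topic@C [main=D topic=C]
After op 7 (reset): HEAD=topic@B [main=D topic=B]
After op 8 (reset): HEAD=topic@A [main=D topic=A]
After op 9 (checkout): HEAD=main@D [main=D topic=A]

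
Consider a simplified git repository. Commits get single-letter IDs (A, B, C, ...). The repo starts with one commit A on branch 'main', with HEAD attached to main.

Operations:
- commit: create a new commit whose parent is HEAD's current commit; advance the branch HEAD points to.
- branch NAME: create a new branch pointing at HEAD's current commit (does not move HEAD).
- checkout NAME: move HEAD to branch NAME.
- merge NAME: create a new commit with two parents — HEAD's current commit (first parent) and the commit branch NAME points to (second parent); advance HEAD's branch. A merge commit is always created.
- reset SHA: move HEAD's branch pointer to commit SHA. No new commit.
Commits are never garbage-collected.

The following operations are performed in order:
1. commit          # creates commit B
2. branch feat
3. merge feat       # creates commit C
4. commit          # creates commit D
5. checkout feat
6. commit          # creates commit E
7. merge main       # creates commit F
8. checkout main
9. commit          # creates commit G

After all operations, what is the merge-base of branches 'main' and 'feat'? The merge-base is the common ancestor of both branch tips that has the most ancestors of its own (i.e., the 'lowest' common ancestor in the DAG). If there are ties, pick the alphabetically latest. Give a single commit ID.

After op 1 (commit): HEAD=main@B [main=B]
After op 2 (branch): HEAD=main@B [feat=B main=B]
After op 3 (merge): HEAD=main@C [feat=B main=C]
After op 4 (commit): HEAD=main@D [feat=B main=D]
After op 5 (checkout): HEAD=feat@B [feat=B main=D]
After op 6 (commit): HEAD=feat@E [feat=E main=D]
After op 7 (merge): HEAD=feat@F [feat=F main=D]
After op 8 (checkout): HEAD=main@D [feat=F main=D]
After op 9 (commit): HEAD=main@G [feat=F main=G]
ancestors(main=G): ['A', 'B', 'C', 'D', 'G']
ancestors(feat=F): ['A', 'B', 'C', 'D', 'E', 'F']
common: ['A', 'B', 'C', 'D']

Answer: D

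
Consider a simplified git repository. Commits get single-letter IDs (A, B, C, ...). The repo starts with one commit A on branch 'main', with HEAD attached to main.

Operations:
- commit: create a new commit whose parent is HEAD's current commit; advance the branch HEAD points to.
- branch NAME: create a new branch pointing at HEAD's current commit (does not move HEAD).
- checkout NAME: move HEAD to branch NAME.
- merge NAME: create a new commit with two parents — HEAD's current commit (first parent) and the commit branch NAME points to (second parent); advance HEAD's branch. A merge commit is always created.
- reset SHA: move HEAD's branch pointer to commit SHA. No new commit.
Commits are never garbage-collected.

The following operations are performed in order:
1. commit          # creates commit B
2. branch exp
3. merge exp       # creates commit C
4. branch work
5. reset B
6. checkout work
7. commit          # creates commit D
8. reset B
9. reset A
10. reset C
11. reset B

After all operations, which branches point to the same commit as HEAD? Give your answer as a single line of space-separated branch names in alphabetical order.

Answer: exp main work

Derivation:
After op 1 (commit): HEAD=main@B [main=B]
After op 2 (branch): HEAD=main@B [exp=B main=B]
After op 3 (merge): HEAD=main@C [exp=B main=C]
After op 4 (branch): HEAD=main@C [exp=B main=C work=C]
After op 5 (reset): HEAD=main@B [exp=B main=B work=C]
After op 6 (checkout): HEAD=work@C [exp=B main=B work=C]
After op 7 (commit): HEAD=work@D [exp=B main=B work=D]
After op 8 (reset): HEAD=work@B [exp=B main=B work=B]
After op 9 (reset): HEAD=work@A [exp=B main=B work=A]
After op 10 (reset): HEAD=work@C [exp=B main=B work=C]
After op 11 (reset): HEAD=work@B [exp=B main=B work=B]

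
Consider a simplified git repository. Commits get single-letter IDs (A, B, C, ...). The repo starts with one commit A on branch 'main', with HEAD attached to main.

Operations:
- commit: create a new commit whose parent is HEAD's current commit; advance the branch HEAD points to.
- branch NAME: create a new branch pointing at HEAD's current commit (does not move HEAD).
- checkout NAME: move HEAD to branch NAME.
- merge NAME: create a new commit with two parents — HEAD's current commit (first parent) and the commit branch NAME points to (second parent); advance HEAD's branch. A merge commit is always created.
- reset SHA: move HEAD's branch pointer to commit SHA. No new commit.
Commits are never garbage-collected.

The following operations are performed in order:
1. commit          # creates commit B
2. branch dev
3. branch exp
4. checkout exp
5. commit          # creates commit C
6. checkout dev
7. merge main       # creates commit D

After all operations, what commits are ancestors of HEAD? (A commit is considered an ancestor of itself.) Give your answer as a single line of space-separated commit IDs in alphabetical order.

After op 1 (commit): HEAD=main@B [main=B]
After op 2 (branch): HEAD=main@B [dev=B main=B]
After op 3 (branch): HEAD=main@B [dev=B exp=B main=B]
After op 4 (checkout): HEAD=exp@B [dev=B exp=B main=B]
After op 5 (commit): HEAD=exp@C [dev=B exp=C main=B]
After op 6 (checkout): HEAD=dev@B [dev=B exp=C main=B]
After op 7 (merge): HEAD=dev@D [dev=D exp=C main=B]

Answer: A B D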